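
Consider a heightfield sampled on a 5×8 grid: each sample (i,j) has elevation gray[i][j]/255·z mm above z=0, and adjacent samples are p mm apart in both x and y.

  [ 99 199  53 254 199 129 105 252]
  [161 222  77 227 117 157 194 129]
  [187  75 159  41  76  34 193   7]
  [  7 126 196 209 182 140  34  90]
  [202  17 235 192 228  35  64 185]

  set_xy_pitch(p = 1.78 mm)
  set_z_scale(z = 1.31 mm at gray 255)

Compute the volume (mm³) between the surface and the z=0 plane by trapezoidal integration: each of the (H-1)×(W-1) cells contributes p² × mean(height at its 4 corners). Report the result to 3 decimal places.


61.673

height_mm = gray/255 × 1.31; cell vol = 1.78² × mean(4 corners)
unit = 1.78² × 1.31 / (4×255) = 0.00406922 mm³ per gray-sum
row 0: Σ corner-gray over 7 cells = 4507  → 18.3400
row 1: Σ corner-gray over 7 cells = 3628  → 14.7631
row 2: Σ corner-gray over 7 cells = 3221  → 13.1070
row 3: Σ corner-gray over 7 cells = 3800  → 15.4630
Σ rows: total corner-gray = 15156  → 61.6731 mm³


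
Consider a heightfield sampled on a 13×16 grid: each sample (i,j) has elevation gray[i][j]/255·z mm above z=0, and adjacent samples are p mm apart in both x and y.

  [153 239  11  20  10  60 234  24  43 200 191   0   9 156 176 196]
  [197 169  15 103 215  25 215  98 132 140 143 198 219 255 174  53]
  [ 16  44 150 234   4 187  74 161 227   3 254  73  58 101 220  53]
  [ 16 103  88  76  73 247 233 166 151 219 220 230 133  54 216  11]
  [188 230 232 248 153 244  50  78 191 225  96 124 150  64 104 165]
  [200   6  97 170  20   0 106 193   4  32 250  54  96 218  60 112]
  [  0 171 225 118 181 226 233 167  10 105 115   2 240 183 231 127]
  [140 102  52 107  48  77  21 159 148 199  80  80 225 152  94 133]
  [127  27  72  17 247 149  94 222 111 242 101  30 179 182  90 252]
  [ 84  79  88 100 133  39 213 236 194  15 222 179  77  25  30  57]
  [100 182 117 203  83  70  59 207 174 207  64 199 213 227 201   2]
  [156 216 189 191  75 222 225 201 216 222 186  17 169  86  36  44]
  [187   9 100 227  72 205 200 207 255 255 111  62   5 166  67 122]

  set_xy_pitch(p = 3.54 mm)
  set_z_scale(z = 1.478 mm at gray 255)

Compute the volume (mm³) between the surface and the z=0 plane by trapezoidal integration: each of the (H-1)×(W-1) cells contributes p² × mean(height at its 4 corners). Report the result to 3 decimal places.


height_mm = gray/255 × 1.478; cell vol = 3.54² × mean(4 corners)
unit = 3.54² × 1.478 / (4×255) = 0.0181585 mm³ per gray-sum
row 0: Σ corner-gray over 15 cells = 7547  → 137.0425
row 1: Σ corner-gray over 15 cells = 8101  → 147.1023
row 2: Σ corner-gray over 15 cells = 8094  → 146.9752
row 3: Σ corner-gray over 15 cells = 9176  → 166.6227
row 4: Σ corner-gray over 15 cells = 7655  → 139.0036
row 5: Σ corner-gray over 15 cells = 7465  → 135.5535
row 6: Σ corner-gray over 15 cells = 7902  → 143.4887
row 7: Σ corner-gray over 15 cells = 7266  → 131.9399
row 8: Σ corner-gray over 15 cells = 7306  → 132.6663
row 9: Σ corner-gray over 15 cells = 7915  → 143.7248
row 10: Σ corner-gray over 15 cells = 9216  → 167.3491
row 11: Σ corner-gray over 15 cells = 8893  → 161.4838
Σ rows: total corner-gray = 96536  → 1752.9522 mm³

1752.952


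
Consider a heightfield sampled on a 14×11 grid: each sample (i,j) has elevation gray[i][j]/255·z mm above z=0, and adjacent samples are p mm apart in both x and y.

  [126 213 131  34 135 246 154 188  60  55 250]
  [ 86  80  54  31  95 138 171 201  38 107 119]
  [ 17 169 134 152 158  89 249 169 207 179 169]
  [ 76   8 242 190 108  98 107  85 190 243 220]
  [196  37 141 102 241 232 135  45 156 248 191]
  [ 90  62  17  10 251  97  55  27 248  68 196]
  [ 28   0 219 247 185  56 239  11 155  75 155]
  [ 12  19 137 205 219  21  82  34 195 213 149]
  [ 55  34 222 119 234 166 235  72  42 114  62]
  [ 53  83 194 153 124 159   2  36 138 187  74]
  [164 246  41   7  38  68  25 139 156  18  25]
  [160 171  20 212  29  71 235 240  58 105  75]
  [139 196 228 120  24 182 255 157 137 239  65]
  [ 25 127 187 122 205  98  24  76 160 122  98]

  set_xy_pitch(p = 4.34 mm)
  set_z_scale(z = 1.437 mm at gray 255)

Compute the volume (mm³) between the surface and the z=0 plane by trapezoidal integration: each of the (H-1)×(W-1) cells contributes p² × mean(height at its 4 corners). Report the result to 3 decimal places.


1750.131

height_mm = gray/255 × 1.437; cell vol = 4.34² × mean(4 corners)
unit = 4.34² × 1.437 / (4×255) = 0.026536 mm³ per gray-sum
row 0: Σ corner-gray over 10 cells = 4843  → 128.5140
row 1: Σ corner-gray over 10 cells = 5233  → 138.8631
row 2: Σ corner-gray over 10 cells = 6036  → 160.1715
row 3: Σ corner-gray over 10 cells = 5899  → 156.5361
row 4: Σ corner-gray over 10 cells = 5017  → 133.1313
row 5: Σ corner-gray over 10 cells = 4513  → 119.7571
row 6: Σ corner-gray over 10 cells = 4968  → 131.8310
row 7: Σ corner-gray over 10 cells = 5004  → 132.7863
row 8: Σ corner-gray over 10 cells = 4872  → 129.2836
row 9: Σ corner-gray over 10 cells = 3944  → 104.6581
row 10: Σ corner-gray over 10 cells = 4182  → 110.9737
row 11: Σ corner-gray over 10 cells = 5797  → 153.8294
row 12: Σ corner-gray over 10 cells = 5645  → 149.7959
Σ rows: total corner-gray = 65953  → 1750.1312 mm³


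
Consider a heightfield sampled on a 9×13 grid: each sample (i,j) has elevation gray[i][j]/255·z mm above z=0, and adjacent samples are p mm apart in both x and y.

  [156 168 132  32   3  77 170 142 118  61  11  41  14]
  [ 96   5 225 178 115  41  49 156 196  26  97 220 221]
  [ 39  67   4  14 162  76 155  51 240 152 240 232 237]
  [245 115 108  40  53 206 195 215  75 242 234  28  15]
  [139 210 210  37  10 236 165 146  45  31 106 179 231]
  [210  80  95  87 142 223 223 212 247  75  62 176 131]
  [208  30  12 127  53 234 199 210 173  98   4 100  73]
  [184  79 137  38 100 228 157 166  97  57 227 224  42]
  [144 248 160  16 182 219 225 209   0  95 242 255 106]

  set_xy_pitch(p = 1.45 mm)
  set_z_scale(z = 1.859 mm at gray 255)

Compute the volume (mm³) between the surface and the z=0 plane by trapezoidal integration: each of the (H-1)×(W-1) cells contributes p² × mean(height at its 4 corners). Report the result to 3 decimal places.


height_mm = gray/255 × 1.859; cell vol = 1.45² × mean(4 corners)
unit = 1.45² × 1.859 / (4×255) = 0.00383191 mm³ per gray-sum
row 0: Σ corner-gray over 12 cells = 5013  → 19.2094
row 1: Σ corner-gray over 12 cells = 5995  → 22.9723
row 2: Σ corner-gray over 12 cells = 6344  → 24.3096
row 3: Σ corner-gray over 12 cells = 6402  → 24.5319
row 4: Σ corner-gray over 12 cells = 6705  → 25.6930
row 5: Σ corner-gray over 12 cells = 6346  → 24.3173
row 6: Σ corner-gray over 12 cells = 6007  → 23.0183
row 7: Σ corner-gray over 12 cells = 7198  → 27.5821
Σ rows: total corner-gray = 50010  → 191.6338 mm³

191.634


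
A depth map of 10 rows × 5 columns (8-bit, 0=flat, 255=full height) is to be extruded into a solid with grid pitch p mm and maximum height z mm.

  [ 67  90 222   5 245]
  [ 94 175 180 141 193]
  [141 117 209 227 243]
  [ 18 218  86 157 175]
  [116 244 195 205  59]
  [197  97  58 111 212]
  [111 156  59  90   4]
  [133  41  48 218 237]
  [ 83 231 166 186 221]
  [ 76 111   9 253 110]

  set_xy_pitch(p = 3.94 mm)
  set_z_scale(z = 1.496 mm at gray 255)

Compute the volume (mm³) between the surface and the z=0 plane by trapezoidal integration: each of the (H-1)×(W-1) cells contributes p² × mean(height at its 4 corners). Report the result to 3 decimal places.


height_mm = gray/255 × 1.496; cell vol = 3.94² × mean(4 corners)
unit = 3.94² × 1.496 / (4×255) = 0.0227679 mm³ per gray-sum
row 0: Σ corner-gray over 4 cells = 2225  → 50.6587
row 1: Σ corner-gray over 4 cells = 2769  → 63.0444
row 2: Σ corner-gray over 4 cells = 2605  → 59.3105
row 3: Σ corner-gray over 4 cells = 2578  → 58.6958
row 4: Σ corner-gray over 4 cells = 2404  → 54.7341
row 5: Σ corner-gray over 4 cells = 1666  → 37.9314
row 6: Σ corner-gray over 4 cells = 1709  → 38.9104
row 7: Σ corner-gray over 4 cells = 2454  → 55.8725
row 8: Σ corner-gray over 4 cells = 2402  → 54.6886
Σ rows: total corner-gray = 20812  → 473.8465 mm³

473.847


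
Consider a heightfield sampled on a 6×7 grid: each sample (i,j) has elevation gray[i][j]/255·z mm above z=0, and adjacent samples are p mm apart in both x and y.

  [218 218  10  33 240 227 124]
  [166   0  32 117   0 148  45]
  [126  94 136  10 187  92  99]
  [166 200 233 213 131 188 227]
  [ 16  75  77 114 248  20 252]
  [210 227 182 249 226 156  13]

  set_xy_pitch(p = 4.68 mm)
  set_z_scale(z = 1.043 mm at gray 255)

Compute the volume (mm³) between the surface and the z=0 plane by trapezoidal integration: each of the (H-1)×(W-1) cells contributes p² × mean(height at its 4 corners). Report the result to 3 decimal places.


348.374

height_mm = gray/255 × 1.043; cell vol = 4.68² × mean(4 corners)
unit = 4.68² × 1.043 / (4×255) = 0.0223963 mm³ per gray-sum
row 0: Σ corner-gray over 6 cells = 2603  → 58.2975
row 1: Σ corner-gray over 6 cells = 2068  → 46.3155
row 2: Σ corner-gray over 6 cells = 3586  → 80.3131
row 3: Σ corner-gray over 6 cells = 3659  → 81.9480
row 4: Σ corner-gray over 6 cells = 3639  → 81.5001
Σ rows: total corner-gray = 15555  → 348.3741 mm³


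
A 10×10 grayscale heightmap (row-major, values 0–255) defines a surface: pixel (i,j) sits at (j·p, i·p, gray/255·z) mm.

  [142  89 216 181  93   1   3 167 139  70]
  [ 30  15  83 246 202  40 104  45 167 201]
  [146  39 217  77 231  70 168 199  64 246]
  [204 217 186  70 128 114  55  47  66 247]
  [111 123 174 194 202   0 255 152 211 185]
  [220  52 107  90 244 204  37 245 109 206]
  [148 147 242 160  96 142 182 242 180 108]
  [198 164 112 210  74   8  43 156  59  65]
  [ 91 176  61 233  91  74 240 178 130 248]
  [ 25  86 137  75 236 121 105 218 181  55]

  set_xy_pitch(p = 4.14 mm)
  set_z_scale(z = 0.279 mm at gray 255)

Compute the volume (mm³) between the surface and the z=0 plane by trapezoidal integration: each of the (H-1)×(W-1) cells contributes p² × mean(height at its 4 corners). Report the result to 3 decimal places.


height_mm = gray/255 × 0.279; cell vol = 4.14² × mean(4 corners)
unit = 4.14² × 0.279 / (4×255) = 0.00468818 mm³ per gray-sum
row 0: Σ corner-gray over 9 cells = 4025  → 18.8699
row 1: Σ corner-gray over 9 cells = 4557  → 21.3641
row 2: Σ corner-gray over 9 cells = 4739  → 22.2173
row 3: Σ corner-gray over 9 cells = 5135  → 24.0738
row 4: Σ corner-gray over 9 cells = 5520  → 25.8788
row 5: Σ corner-gray over 9 cells = 5640  → 26.4414
row 6: Σ corner-gray over 9 cells = 4953  → 23.2206
row 7: Σ corner-gray over 9 cells = 4620  → 21.6594
row 8: Σ corner-gray over 9 cells = 5103  → 23.9238
Σ rows: total corner-gray = 44292  → 207.6491 mm³

207.649


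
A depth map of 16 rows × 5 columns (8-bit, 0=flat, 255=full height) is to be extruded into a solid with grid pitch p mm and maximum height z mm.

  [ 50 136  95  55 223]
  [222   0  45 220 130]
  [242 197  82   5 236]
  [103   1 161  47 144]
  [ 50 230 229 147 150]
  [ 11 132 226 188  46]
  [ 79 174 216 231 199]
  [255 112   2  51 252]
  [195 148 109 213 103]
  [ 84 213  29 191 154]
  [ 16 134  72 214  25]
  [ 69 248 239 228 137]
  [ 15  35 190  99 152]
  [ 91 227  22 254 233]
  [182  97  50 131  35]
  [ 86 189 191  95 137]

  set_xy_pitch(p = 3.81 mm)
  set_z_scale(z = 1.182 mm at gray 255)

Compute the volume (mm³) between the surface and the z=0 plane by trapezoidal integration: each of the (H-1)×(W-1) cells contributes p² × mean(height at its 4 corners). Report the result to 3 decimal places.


height_mm = gray/255 × 1.182; cell vol = 3.81² × mean(4 corners)
unit = 3.81² × 1.182 / (4×255) = 0.0168216 mm³ per gray-sum
row 0: Σ corner-gray over 4 cells = 1727  → 29.0509
row 1: Σ corner-gray over 4 cells = 1928  → 32.4320
row 2: Σ corner-gray over 4 cells = 1711  → 28.7818
row 3: Σ corner-gray over 4 cells = 2077  → 34.9385
row 4: Σ corner-gray over 4 cells = 2561  → 43.0801
row 5: Σ corner-gray over 4 cells = 2669  → 44.8968
row 6: Σ corner-gray over 4 cells = 2357  → 39.6485
row 7: Σ corner-gray over 4 cells = 2075  → 34.9048
row 8: Σ corner-gray over 4 cells = 2342  → 39.3962
row 9: Σ corner-gray over 4 cells = 1985  → 33.3909
row 10: Σ corner-gray over 4 cells = 2517  → 42.3400
row 11: Σ corner-gray over 4 cells = 2451  → 41.2297
row 12: Σ corner-gray over 4 cells = 2145  → 36.0823
row 13: Σ corner-gray over 4 cells = 2103  → 35.3758
row 14: Σ corner-gray over 4 cells = 1946  → 32.7348
Σ rows: total corner-gray = 32594  → 548.2832 mm³

548.283


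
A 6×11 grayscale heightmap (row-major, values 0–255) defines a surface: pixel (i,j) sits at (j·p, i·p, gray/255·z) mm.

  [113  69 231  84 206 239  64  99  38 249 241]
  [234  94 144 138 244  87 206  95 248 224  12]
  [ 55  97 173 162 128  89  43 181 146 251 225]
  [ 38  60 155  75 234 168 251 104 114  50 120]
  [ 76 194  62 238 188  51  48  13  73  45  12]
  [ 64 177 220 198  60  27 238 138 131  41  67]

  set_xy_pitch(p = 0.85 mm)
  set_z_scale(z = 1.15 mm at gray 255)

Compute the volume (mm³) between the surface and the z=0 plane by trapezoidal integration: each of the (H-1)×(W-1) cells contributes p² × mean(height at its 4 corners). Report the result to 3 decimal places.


height_mm = gray/255 × 1.15; cell vol = 0.85² × mean(4 corners)
unit = 0.85² × 1.15 / (4×255) = 0.000814583 mm³ per gray-sum
row 0: Σ corner-gray over 10 cells = 6118  → 4.9836
row 1: Σ corner-gray over 10 cells = 6026  → 4.9087
row 2: Σ corner-gray over 10 cells = 5400  → 4.3987
row 3: Σ corner-gray over 10 cells = 4492  → 3.6591
row 4: Σ corner-gray over 10 cells = 4503  → 3.6681
Σ rows: total corner-gray = 26539  → 21.6182 mm³

21.618


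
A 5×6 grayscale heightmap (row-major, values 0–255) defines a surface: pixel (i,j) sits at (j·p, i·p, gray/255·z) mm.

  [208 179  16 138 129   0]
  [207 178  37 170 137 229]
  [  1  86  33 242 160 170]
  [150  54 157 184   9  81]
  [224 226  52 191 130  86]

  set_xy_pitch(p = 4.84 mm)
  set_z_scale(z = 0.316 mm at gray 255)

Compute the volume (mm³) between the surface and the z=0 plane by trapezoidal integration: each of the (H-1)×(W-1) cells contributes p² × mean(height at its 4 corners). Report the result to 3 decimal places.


73.328

height_mm = gray/255 × 0.316; cell vol = 4.84² × mean(4 corners)
unit = 4.84² × 0.316 / (4×255) = 0.00725734 mm³ per gray-sum
row 0: Σ corner-gray over 5 cells = 2612  → 18.9562
row 1: Σ corner-gray over 5 cells = 2693  → 19.5440
row 2: Σ corner-gray over 5 cells = 2252  → 16.3435
row 3: Σ corner-gray over 5 cells = 2547  → 18.4845
Σ rows: total corner-gray = 10104  → 73.3282 mm³


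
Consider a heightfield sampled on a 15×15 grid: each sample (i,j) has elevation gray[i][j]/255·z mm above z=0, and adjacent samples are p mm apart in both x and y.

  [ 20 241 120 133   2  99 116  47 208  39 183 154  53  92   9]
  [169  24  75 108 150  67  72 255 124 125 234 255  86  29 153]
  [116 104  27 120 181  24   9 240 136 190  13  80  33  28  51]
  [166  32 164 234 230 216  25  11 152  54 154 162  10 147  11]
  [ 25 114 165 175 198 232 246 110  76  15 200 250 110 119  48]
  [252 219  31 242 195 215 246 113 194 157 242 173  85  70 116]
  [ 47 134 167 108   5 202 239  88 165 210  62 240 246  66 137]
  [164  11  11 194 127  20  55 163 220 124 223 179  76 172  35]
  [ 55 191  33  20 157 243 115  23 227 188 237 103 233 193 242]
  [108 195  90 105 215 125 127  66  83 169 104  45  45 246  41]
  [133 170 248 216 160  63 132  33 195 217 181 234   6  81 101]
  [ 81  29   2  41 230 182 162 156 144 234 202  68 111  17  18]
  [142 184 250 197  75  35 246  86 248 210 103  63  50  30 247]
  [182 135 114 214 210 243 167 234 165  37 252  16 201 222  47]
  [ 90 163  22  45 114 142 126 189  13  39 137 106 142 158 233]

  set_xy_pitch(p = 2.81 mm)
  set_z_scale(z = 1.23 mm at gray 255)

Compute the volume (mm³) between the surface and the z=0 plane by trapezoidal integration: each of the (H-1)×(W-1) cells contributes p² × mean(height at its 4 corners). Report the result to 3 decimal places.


995.253

height_mm = gray/255 × 1.23; cell vol = 2.81² × mean(4 corners)
unit = 2.81² × 1.23 / (4×255) = 0.00952177 mm³ per gray-sum
row 0: Σ corner-gray over 14 cells = 6533  → 62.2057
row 1: Σ corner-gray over 14 cells = 6067  → 57.7686
row 2: Σ corner-gray over 14 cells = 5896  → 56.1403
row 3: Σ corner-gray over 14 cells = 7452  → 70.9562
row 4: Σ corner-gray over 14 cells = 8825  → 84.0296
row 5: Σ corner-gray over 14 cells = 8780  → 83.6011
row 6: Σ corner-gray over 14 cells = 7397  → 70.4325
row 7: Σ corner-gray over 14 cells = 7572  → 72.0988
row 8: Σ corner-gray over 14 cells = 7602  → 72.3845
row 9: Σ corner-gray over 14 cells = 7485  → 71.2704
row 10: Σ corner-gray over 14 cells = 7361  → 70.0897
row 11: Σ corner-gray over 14 cells = 7198  → 68.5377
row 12: Σ corner-gray over 14 cells = 8592  → 81.8110
row 13: Σ corner-gray over 14 cells = 7764  → 73.9270
Σ rows: total corner-gray = 104524  → 995.2532 mm³


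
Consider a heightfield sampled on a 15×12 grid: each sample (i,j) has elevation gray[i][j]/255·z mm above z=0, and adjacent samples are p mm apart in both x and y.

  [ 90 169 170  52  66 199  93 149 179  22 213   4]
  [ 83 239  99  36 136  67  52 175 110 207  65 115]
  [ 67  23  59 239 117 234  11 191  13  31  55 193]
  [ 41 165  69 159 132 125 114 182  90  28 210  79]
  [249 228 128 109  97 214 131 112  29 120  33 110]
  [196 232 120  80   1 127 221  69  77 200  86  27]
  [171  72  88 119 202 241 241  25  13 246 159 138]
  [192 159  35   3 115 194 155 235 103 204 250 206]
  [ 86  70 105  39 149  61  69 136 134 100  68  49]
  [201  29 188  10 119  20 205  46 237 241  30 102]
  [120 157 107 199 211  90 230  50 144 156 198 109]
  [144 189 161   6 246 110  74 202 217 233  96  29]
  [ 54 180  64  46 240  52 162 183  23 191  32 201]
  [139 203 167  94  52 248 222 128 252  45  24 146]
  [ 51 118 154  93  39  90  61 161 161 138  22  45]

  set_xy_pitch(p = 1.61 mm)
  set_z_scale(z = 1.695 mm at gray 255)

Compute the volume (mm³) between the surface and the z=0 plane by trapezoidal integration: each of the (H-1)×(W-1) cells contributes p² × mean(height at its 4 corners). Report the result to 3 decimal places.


height_mm = gray/255 × 1.695; cell vol = 1.61² × mean(4 corners)
unit = 1.61² × 1.695 / (4×255) = 0.00430746 mm³ per gray-sum
row 0: Σ corner-gray over 11 cells = 5288  → 22.7779
row 1: Σ corner-gray over 11 cells = 4776  → 20.5724
row 2: Σ corner-gray over 11 cells = 4874  → 20.9946
row 3: Σ corner-gray over 11 cells = 5429  → 23.3852
row 4: Σ corner-gray over 11 cells = 5410  → 23.3034
row 5: Σ corner-gray over 11 cells = 5770  → 24.8540
row 6: Σ corner-gray over 11 cells = 6425  → 27.6754
row 7: Σ corner-gray over 11 cells = 5301  → 22.8338
row 8: Σ corner-gray over 11 cells = 4550  → 19.5989
row 9: Σ corner-gray over 11 cells = 5866  → 25.2676
row 10: Σ corner-gray over 11 cells = 6554  → 28.2311
row 11: Σ corner-gray over 11 cells = 5842  → 25.1642
row 12: Σ corner-gray over 11 cells = 5756  → 24.7937
row 13: Σ corner-gray over 11 cells = 5325  → 22.9372
Σ rows: total corner-gray = 77166  → 332.3895 mm³

332.389


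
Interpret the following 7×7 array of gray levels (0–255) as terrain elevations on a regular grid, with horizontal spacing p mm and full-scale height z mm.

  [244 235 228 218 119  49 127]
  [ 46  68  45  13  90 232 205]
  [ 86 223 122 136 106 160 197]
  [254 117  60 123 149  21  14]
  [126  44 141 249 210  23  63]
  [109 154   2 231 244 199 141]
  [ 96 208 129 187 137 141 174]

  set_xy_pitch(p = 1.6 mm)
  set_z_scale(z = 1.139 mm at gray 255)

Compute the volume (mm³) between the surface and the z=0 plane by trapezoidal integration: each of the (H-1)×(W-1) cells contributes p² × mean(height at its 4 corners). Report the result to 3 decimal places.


height_mm = gray/255 × 1.139; cell vol = 1.6² × mean(4 corners)
unit = 1.6² × 1.139 / (4×255) = 0.00285867 mm³ per gray-sum
row 0: Σ corner-gray over 6 cells = 3216  → 9.1935
row 1: Σ corner-gray over 6 cells = 2924  → 8.3587
row 2: Σ corner-gray over 6 cells = 2985  → 8.5331
row 3: Σ corner-gray over 6 cells = 2731  → 7.8070
row 4: Σ corner-gray over 6 cells = 3433  → 9.8138
row 5: Σ corner-gray over 6 cells = 3784  → 10.8172
Σ rows: total corner-gray = 19073  → 54.5233 mm³

54.523


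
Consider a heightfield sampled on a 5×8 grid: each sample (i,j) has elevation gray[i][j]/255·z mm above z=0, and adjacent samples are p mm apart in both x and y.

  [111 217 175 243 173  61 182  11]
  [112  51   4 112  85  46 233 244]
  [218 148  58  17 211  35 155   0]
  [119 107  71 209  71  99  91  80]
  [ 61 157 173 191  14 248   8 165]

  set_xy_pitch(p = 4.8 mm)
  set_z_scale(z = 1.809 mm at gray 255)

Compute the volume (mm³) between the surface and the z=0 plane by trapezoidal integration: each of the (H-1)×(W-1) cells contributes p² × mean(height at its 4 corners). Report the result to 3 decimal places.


height_mm = gray/255 × 1.809; cell vol = 4.8² × mean(4 corners)
unit = 4.8² × 1.809 / (4×255) = 0.0408621 mm³ per gray-sum
row 0: Σ corner-gray over 7 cells = 3642  → 148.8198
row 1: Σ corner-gray over 7 cells = 2884  → 117.8463
row 2: Σ corner-gray over 7 cells = 2961  → 120.9927
row 3: Σ corner-gray over 7 cells = 3303  → 134.9676
Σ rows: total corner-gray = 12790  → 522.6265 mm³

522.626


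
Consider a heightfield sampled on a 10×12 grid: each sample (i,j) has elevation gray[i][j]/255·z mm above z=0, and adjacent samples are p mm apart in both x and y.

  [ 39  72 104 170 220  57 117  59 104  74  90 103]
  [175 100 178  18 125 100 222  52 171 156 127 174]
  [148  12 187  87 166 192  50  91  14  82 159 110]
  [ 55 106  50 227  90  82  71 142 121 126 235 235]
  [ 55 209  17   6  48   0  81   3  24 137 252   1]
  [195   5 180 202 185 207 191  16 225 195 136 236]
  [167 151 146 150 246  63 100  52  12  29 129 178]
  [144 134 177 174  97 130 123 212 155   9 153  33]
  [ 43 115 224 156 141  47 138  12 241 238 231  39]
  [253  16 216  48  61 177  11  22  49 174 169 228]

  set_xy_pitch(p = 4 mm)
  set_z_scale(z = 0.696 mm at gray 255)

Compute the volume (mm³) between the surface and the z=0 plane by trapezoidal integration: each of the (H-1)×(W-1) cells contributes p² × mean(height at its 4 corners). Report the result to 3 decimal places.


height_mm = gray/255 × 0.696; cell vol = 4² × mean(4 corners)
unit = 4² × 0.696 / (4×255) = 0.0109176 mm³ per gray-sum
row 0: Σ corner-gray over 11 cells = 5123  → 55.9311
row 1: Σ corner-gray over 11 cells = 5185  → 56.6080
row 2: Σ corner-gray over 11 cells = 5128  → 55.9857
row 3: Σ corner-gray over 11 cells = 4400  → 48.0376
row 4: Σ corner-gray over 11 cells = 5125  → 55.9529
row 5: Σ corner-gray over 11 cells = 6016  → 65.6806
row 6: Σ corner-gray over 11 cells = 5406  → 59.0208
row 7: Σ corner-gray over 11 cells = 6073  → 66.3029
row 8: Σ corner-gray over 11 cells = 5535  → 60.4292
Σ rows: total corner-gray = 47991  → 523.9488 mm³

523.949


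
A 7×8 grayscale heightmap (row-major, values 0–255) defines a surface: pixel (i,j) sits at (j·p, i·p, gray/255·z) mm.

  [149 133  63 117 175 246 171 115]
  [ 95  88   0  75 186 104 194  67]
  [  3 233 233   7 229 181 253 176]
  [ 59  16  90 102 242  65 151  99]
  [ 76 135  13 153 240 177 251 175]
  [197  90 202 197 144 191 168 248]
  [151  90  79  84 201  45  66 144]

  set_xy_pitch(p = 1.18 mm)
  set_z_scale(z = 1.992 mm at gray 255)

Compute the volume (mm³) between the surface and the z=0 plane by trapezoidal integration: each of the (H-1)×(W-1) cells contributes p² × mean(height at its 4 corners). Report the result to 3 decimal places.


height_mm = gray/255 × 1.992; cell vol = 1.18² × mean(4 corners)
unit = 1.18² × 1.992 / (4×255) = 0.00271928 mm³ per gray-sum
row 0: Σ corner-gray over 7 cells = 3530  → 9.5990
row 1: Σ corner-gray over 7 cells = 3907  → 10.6242
row 2: Σ corner-gray over 7 cells = 3941  → 10.7167
row 3: Σ corner-gray over 7 cells = 3679  → 10.0042
row 4: Σ corner-gray over 7 cells = 4618  → 12.5576
row 5: Σ corner-gray over 7 cells = 3854  → 10.4801
Σ rows: total corner-gray = 23529  → 63.9818 mm³

63.982


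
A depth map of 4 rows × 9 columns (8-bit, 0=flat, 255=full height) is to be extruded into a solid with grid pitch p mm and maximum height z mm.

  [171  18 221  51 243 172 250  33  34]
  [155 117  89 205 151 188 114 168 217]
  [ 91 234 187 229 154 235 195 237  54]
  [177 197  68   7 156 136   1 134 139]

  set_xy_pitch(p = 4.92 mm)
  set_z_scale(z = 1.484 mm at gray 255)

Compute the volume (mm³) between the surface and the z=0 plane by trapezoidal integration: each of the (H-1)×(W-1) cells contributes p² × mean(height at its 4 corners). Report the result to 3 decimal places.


526.191

height_mm = gray/255 × 1.484; cell vol = 4.92² × mean(4 corners)
unit = 4.92² × 1.484 / (4×255) = 0.0352179 mm³ per gray-sum
row 0: Σ corner-gray over 8 cells = 4617  → 162.6012
row 1: Σ corner-gray over 8 cells = 5523  → 194.5087
row 2: Σ corner-gray over 8 cells = 4801  → 169.0813
Σ rows: total corner-gray = 14941  → 526.1912 mm³


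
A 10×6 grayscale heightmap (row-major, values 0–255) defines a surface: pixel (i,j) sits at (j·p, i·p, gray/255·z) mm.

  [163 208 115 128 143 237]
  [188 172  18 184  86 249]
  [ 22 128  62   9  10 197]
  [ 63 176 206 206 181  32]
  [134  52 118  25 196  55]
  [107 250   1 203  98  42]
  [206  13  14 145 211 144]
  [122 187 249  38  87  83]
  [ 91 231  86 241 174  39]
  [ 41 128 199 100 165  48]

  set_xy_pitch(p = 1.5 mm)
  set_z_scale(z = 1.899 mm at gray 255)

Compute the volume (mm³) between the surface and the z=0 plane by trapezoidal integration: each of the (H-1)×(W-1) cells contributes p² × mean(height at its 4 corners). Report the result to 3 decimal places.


height_mm = gray/255 × 1.899; cell vol = 1.5² × mean(4 corners)
unit = 1.5² × 1.899 / (4×255) = 0.00418897 mm³ per gray-sum
row 0: Σ corner-gray over 5 cells = 2945  → 12.3365
row 1: Σ corner-gray over 5 cells = 1994  → 8.3528
row 2: Σ corner-gray over 5 cells = 2270  → 9.5090
row 3: Σ corner-gray over 5 cells = 2604  → 10.9081
row 4: Σ corner-gray over 5 cells = 2224  → 9.3163
row 5: Σ corner-gray over 5 cells = 2369  → 9.9237
row 6: Σ corner-gray over 5 cells = 2443  → 10.2337
row 7: Σ corner-gray over 5 cells = 2921  → 12.2360
row 8: Σ corner-gray over 5 cells = 2867  → 12.0098
Σ rows: total corner-gray = 22637  → 94.8257 mm³

94.826


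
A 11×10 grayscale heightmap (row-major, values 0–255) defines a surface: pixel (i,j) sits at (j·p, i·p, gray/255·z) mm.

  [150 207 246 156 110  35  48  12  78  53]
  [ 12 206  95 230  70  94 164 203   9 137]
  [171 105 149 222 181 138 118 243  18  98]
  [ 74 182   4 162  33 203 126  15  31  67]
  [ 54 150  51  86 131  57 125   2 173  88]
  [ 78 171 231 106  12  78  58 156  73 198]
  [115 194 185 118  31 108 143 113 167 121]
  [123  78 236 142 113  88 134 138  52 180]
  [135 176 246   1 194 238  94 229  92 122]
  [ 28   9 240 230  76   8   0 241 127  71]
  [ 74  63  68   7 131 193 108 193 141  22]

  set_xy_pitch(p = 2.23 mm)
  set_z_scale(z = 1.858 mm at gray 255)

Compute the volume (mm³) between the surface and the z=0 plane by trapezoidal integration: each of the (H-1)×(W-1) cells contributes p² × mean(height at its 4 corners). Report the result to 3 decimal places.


391.716

height_mm = gray/255 × 1.858; cell vol = 2.23² × mean(4 corners)
unit = 2.23² × 1.858 / (4×255) = 0.00905848 mm³ per gray-sum
row 0: Σ corner-gray over 9 cells = 4278  → 38.7522
row 1: Σ corner-gray over 9 cells = 4908  → 44.4590
row 2: Σ corner-gray over 9 cells = 4270  → 38.6797
row 3: Σ corner-gray over 9 cells = 3345  → 30.3006
row 4: Σ corner-gray over 9 cells = 3738  → 33.8606
row 5: Σ corner-gray over 9 cells = 4400  → 39.8573
row 6: Σ corner-gray over 9 cells = 4619  → 41.8411
row 7: Σ corner-gray over 9 cells = 5062  → 45.8540
row 8: Σ corner-gray over 9 cells = 4758  → 43.1002
row 9: Σ corner-gray over 9 cells = 3865  → 35.0110
Σ rows: total corner-gray = 43243  → 391.7158 mm³


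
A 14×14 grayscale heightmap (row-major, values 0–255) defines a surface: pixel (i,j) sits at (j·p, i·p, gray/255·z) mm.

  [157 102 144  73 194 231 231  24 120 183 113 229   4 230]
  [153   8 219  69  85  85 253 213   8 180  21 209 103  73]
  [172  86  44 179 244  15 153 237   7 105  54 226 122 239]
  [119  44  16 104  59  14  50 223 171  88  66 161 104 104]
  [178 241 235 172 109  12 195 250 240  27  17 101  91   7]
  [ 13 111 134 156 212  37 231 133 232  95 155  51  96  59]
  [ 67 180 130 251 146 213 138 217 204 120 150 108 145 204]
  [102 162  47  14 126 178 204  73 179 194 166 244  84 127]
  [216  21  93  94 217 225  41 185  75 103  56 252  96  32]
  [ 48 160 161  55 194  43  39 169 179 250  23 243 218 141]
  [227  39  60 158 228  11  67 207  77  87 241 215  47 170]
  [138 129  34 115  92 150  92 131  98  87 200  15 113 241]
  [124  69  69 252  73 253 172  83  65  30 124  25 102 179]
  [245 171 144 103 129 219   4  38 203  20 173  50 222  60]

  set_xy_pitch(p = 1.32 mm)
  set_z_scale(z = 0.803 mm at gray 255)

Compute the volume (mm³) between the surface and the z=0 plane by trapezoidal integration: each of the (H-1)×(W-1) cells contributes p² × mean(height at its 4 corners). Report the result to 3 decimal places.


height_mm = gray/255 × 0.803; cell vol = 1.32² × mean(4 corners)
unit = 1.32² × 0.803 / (4×255) = 0.00137171 mm³ per gray-sum
row 0: Σ corner-gray over 13 cells = 6815  → 9.3482
row 1: Σ corner-gray over 13 cells = 6487  → 8.8983
row 2: Σ corner-gray over 13 cells = 5778  → 7.9258
row 3: Σ corner-gray over 13 cells = 5988  → 8.2138
row 4: Σ corner-gray over 13 cells = 6923  → 9.4964
row 5: Σ corner-gray over 13 cells = 7633  → 10.4703
row 6: Σ corner-gray over 13 cells = 7846  → 10.7625
row 7: Σ corner-gray over 13 cells = 6735  → 9.2385
row 8: Σ corner-gray over 13 cells = 6821  → 9.3565
row 9: Σ corner-gray over 13 cells = 6928  → 9.5032
row 10: Σ corner-gray over 13 cells = 6162  → 8.4525
row 11: Σ corner-gray over 13 cells = 5828  → 7.9943
row 12: Σ corner-gray over 13 cells = 6194  → 8.4964
Σ rows: total corner-gray = 86138  → 118.1566 mm³

118.157


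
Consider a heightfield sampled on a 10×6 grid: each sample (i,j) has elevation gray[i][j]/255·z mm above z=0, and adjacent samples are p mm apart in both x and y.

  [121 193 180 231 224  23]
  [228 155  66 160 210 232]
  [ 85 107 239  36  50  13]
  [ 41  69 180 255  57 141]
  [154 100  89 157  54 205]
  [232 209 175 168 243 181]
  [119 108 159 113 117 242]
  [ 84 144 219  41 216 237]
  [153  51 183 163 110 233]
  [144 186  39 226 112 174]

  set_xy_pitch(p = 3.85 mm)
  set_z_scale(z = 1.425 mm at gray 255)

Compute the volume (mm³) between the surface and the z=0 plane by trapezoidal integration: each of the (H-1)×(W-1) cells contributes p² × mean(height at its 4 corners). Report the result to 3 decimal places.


height_mm = gray/255 × 1.425; cell vol = 3.85² × mean(4 corners)
unit = 3.85² × 1.425 / (4×255) = 0.0207079 mm³ per gray-sum
row 0: Σ corner-gray over 5 cells = 3442  → 71.2766
row 1: Σ corner-gray over 5 cells = 2604  → 53.9234
row 2: Σ corner-gray over 5 cells = 2266  → 46.9241
row 3: Σ corner-gray over 5 cells = 2463  → 51.0036
row 4: Σ corner-gray over 5 cells = 3162  → 65.4784
row 5: Σ corner-gray over 5 cells = 3358  → 69.5371
row 6: Σ corner-gray over 5 cells = 2916  → 60.3842
row 7: Σ corner-gray over 5 cells = 2961  → 61.3161
row 8: Σ corner-gray over 5 cells = 2844  → 58.8933
Σ rows: total corner-gray = 26016  → 538.7368 mm³

538.737


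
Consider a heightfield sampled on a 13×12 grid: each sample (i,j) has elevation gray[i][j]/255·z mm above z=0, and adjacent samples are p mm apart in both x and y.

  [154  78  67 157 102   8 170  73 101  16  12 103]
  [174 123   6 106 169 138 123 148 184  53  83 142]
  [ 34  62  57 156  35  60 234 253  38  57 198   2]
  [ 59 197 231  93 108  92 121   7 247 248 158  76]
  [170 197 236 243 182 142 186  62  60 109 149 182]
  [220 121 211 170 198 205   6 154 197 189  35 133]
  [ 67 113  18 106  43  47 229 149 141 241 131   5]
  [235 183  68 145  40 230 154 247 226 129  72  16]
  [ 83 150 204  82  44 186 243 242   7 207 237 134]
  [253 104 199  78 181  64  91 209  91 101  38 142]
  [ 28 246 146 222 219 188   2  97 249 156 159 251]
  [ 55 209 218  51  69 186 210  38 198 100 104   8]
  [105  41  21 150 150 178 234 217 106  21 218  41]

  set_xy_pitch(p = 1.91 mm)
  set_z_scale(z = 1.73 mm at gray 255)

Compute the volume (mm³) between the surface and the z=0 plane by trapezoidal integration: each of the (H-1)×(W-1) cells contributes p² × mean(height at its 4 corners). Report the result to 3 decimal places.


439.786

height_mm = gray/255 × 1.73; cell vol = 1.91² × mean(4 corners)
unit = 1.91² × 1.73 / (4×255) = 0.00618746 mm³ per gray-sum
row 0: Σ corner-gray over 11 cells = 4407  → 27.2682
row 1: Σ corner-gray over 11 cells = 4918  → 30.4299
row 2: Σ corner-gray over 11 cells = 5475  → 33.8764
row 3: Σ corner-gray over 11 cells = 6623  → 40.9796
row 4: Σ corner-gray over 11 cells = 6809  → 42.1304
row 5: Σ corner-gray over 11 cells = 5833  → 36.0915
row 6: Σ corner-gray over 11 cells = 5747  → 35.5594
row 7: Σ corner-gray over 11 cells = 6660  → 41.2085
row 8: Σ corner-gray over 11 cells = 6128  → 37.9168
row 9: Σ corner-gray over 11 cells = 6354  → 39.3151
row 10: Σ corner-gray over 11 cells = 6476  → 40.0700
row 11: Σ corner-gray over 11 cells = 5647  → 34.9406
Σ rows: total corner-gray = 71077  → 439.7864 mm³


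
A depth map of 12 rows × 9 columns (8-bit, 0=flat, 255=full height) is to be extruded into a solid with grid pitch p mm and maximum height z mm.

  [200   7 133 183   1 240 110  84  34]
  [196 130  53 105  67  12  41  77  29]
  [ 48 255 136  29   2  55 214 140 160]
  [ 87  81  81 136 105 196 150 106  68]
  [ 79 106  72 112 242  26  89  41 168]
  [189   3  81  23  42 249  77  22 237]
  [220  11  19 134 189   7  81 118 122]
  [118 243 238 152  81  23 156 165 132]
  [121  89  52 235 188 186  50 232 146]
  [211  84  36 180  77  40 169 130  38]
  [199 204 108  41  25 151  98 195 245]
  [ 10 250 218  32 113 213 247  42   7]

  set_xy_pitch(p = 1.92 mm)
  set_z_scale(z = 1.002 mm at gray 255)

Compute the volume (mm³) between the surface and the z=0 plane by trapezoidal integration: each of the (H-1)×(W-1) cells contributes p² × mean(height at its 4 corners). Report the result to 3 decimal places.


144.111

height_mm = gray/255 × 1.002; cell vol = 1.92² × mean(4 corners)
unit = 1.92² × 1.002 / (4×255) = 0.00362135 mm³ per gray-sum
row 0: Σ corner-gray over 8 cells = 2945  → 10.6649
row 1: Σ corner-gray over 8 cells = 3065  → 11.0994
row 2: Σ corner-gray over 8 cells = 3735  → 13.5257
row 3: Σ corner-gray over 8 cells = 3488  → 12.6313
row 4: Σ corner-gray over 8 cells = 3043  → 11.0198
row 5: Σ corner-gray over 8 cells = 2880  → 10.4295
row 6: Σ corner-gray over 8 cells = 3826  → 13.8553
row 7: Σ corner-gray over 8 cells = 4697  → 17.0095
row 8: Σ corner-gray over 8 cells = 4012  → 14.5288
row 9: Σ corner-gray over 8 cells = 3769  → 13.6489
row 10: Σ corner-gray over 8 cells = 4335  → 15.6985
Σ rows: total corner-gray = 39795  → 144.1115 mm³


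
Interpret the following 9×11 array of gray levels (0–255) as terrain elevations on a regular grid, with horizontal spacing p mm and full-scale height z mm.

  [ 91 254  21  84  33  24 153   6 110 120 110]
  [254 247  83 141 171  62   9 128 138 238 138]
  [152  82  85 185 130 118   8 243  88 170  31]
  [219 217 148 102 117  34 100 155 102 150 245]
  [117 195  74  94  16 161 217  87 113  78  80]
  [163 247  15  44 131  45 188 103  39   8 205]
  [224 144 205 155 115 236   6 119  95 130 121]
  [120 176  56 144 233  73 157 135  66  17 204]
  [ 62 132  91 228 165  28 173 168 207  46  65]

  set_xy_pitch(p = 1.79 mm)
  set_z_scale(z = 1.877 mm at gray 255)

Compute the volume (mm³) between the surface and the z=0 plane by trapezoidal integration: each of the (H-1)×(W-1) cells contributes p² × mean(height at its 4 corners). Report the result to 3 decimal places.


height_mm = gray/255 × 1.877; cell vol = 1.79² × mean(4 corners)
unit = 1.79² × 1.877 / (4×255) = 0.00589617 mm³ per gray-sum
row 0: Σ corner-gray over 10 cells = 4637  → 27.3406
row 1: Σ corner-gray over 10 cells = 5227  → 30.8193
row 2: Σ corner-gray over 10 cells = 5115  → 30.1589
row 3: Σ corner-gray over 10 cells = 4981  → 29.3688
row 4: Σ corner-gray over 10 cells = 4275  → 25.2061
row 5: Σ corner-gray over 10 cells = 4763  → 28.0835
row 6: Σ corner-gray over 10 cells = 5193  → 30.6188
row 7: Σ corner-gray over 10 cells = 5041  → 29.7226
Σ rows: total corner-gray = 39232  → 231.3186 mm³

231.319


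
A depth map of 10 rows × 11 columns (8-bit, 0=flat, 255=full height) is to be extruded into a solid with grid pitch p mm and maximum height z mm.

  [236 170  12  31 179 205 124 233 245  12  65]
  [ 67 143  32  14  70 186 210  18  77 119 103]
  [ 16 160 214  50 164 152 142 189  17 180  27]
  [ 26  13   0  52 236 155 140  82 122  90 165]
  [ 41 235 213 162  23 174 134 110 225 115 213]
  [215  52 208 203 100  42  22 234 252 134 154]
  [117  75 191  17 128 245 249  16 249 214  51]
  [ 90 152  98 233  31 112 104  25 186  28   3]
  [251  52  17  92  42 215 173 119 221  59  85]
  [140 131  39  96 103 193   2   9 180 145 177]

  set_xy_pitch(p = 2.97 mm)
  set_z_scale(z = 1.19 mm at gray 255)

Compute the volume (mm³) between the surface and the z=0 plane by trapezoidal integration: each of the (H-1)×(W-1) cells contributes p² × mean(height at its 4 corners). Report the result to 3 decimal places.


height_mm = gray/255 × 1.19; cell vol = 2.97² × mean(4 corners)
unit = 2.97² × 1.19 / (4×255) = 0.0102911 mm³ per gray-sum
row 0: Σ corner-gray over 10 cells = 4631  → 47.6579
row 1: Σ corner-gray over 10 cells = 4487  → 46.1759
row 2: Σ corner-gray over 10 cells = 4550  → 46.8243
row 3: Σ corner-gray over 10 cells = 5007  → 51.5273
row 4: Σ corner-gray over 10 cells = 5899  → 60.7069
row 5: Σ corner-gray over 10 cells = 5799  → 59.6778
row 6: Σ corner-gray over 10 cells = 4967  → 51.1156
row 7: Σ corner-gray over 10 cells = 4347  → 44.7352
row 8: Σ corner-gray over 10 cells = 4429  → 45.5791
Σ rows: total corner-gray = 44116  → 454.0000 mm³

454.000


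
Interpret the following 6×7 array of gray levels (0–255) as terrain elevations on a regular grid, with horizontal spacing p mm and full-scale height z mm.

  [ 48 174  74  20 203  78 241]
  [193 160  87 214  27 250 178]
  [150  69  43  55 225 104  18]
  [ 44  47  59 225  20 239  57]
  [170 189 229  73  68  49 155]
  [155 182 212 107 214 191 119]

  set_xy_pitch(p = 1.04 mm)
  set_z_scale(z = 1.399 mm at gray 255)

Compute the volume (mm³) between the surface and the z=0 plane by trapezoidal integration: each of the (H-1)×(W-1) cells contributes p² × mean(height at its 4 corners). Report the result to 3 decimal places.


22.447

height_mm = gray/255 × 1.399; cell vol = 1.04² × mean(4 corners)
unit = 1.04² × 1.399 / (4×255) = 0.00148349 mm³ per gray-sum
row 0: Σ corner-gray over 6 cells = 3234  → 4.7976
row 1: Σ corner-gray over 6 cells = 3007  → 4.4609
row 2: Σ corner-gray over 6 cells = 2441  → 3.6212
row 3: Σ corner-gray over 6 cells = 2822  → 4.1864
row 4: Σ corner-gray over 6 cells = 3627  → 5.3806
Σ rows: total corner-gray = 15131  → 22.4467 mm³


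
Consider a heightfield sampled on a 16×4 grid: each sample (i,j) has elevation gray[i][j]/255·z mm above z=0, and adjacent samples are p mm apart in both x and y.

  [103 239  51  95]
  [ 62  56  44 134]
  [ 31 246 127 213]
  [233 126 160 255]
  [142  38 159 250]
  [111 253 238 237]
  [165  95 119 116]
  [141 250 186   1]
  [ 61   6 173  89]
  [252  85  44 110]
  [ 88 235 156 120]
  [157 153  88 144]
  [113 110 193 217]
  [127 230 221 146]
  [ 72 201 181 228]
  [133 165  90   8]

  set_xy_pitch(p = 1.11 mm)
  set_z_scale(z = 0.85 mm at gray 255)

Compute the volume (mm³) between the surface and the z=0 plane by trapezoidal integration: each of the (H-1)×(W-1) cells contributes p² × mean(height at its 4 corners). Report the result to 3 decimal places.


height_mm = gray/255 × 0.85; cell vol = 1.11² × mean(4 corners)
unit = 1.11² × 0.85 / (4×255) = 0.00102675 mm³ per gray-sum
row 0: Σ corner-gray over 3 cells = 1174  → 1.2054
row 1: Σ corner-gray over 3 cells = 1386  → 1.4231
row 2: Σ corner-gray over 3 cells = 2050  → 2.1048
row 3: Σ corner-gray over 3 cells = 1846  → 1.8954
row 4: Σ corner-gray over 3 cells = 2116  → 2.1726
row 5: Σ corner-gray over 3 cells = 2039  → 2.0935
row 6: Σ corner-gray over 3 cells = 1723  → 1.7691
row 7: Σ corner-gray over 3 cells = 1522  → 1.5627
row 8: Σ corner-gray over 3 cells = 1128  → 1.1582
row 9: Σ corner-gray over 3 cells = 1610  → 1.6531
row 10: Σ corner-gray over 3 cells = 1773  → 1.8204
row 11: Σ corner-gray over 3 cells = 1719  → 1.7650
row 12: Σ corner-gray over 3 cells = 2111  → 2.1675
row 13: Σ corner-gray over 3 cells = 2239  → 2.2989
row 14: Σ corner-gray over 3 cells = 1715  → 1.7609
Σ rows: total corner-gray = 26151  → 26.8505 mm³

26.851
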